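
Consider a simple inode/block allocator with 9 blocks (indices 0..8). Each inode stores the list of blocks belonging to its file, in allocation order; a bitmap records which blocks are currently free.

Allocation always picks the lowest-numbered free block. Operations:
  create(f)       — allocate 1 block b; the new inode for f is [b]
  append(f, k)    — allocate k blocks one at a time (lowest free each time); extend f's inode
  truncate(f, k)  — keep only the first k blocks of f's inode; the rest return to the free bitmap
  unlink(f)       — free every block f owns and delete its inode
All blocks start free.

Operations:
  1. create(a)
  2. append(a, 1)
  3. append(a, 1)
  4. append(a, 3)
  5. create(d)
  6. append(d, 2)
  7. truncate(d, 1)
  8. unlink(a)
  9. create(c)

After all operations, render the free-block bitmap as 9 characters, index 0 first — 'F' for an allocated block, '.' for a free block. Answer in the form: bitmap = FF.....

  1. create(a)  ⇒  F........  {a→[0]}
  2. append(a, 1)  ⇒  FF.......  {a→[0, 1]}
  3. append(a, 1)  ⇒  FFF......  {a→[0, 1, 2]}
  4. append(a, 3)  ⇒  FFFFFF...  {a→[0, 1, 2, 3, 4, 5]}
  5. create(d)  ⇒  FFFFFFF..  {a→[0, 1, 2, 3, 4, 5]; d→[6]}
  6. append(d, 2)  ⇒  FFFFFFFFF  {a→[0, 1, 2, 3, 4, 5]; d→[6, 7, 8]}
  7. truncate(d, 1)  ⇒  FFFFFFF..  {a→[0, 1, 2, 3, 4, 5]; d→[6]}
  8. unlink(a)  ⇒  ......F..  {d→[6]}
  9. create(c)  ⇒  F.....F..  {c→[0]; d→[6]}

bitmap = F.....F..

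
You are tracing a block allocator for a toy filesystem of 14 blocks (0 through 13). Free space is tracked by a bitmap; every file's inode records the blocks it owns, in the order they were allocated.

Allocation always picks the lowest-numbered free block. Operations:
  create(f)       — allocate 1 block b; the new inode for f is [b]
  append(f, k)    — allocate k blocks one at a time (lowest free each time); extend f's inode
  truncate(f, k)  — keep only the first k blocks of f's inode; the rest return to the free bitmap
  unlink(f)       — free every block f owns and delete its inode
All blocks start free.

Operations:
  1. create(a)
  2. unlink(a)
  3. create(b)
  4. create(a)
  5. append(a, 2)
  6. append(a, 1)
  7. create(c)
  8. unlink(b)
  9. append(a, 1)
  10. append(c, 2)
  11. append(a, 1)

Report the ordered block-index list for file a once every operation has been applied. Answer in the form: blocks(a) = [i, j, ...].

blocks(a) = [1, 2, 3, 4, 0, 8]

[1] create(a) — a=0 (map F.............)
[2] unlink(a) —  (map ..............)
[3] create(b) — b=0 (map F.............)
[4] create(a) — a=1 b=0 (map FF............)
[5] append(a, 2) — a=1,2,3 b=0 (map FFFF..........)
[6] append(a, 1) — a=1,2,3,4 b=0 (map FFFFF.........)
[7] create(c) — a=1,2,3,4 b=0 c=5 (map FFFFFF........)
[8] unlink(b) — a=1,2,3,4 c=5 (map .FFFFF........)
[9] append(a, 1) — a=1,2,3,4,0 c=5 (map FFFFFF........)
[10] append(c, 2) — a=1,2,3,4,0 c=5,6,7 (map FFFFFFFF......)
[11] append(a, 1) — a=1,2,3,4,0,8 c=5,6,7 (map FFFFFFFFF.....)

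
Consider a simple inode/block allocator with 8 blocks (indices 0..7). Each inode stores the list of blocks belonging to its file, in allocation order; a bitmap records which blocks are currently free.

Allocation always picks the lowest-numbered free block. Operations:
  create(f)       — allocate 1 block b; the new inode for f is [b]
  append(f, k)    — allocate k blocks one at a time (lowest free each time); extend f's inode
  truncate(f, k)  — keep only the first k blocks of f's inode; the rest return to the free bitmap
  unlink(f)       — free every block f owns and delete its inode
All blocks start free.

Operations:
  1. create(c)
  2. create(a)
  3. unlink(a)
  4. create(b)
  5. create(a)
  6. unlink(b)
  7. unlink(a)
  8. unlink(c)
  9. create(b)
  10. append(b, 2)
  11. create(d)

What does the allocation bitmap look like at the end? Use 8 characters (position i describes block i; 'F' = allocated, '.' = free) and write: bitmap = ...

bitmap = FFFF....

create(c): bitmap=F....... | c=[0]
create(a): bitmap=FF...... | a=[1] c=[0]
unlink(a): bitmap=F....... | c=[0]
create(b): bitmap=FF...... | b=[1] c=[0]
create(a): bitmap=FFF..... | a=[2] b=[1] c=[0]
unlink(b): bitmap=F.F..... | a=[2] c=[0]
unlink(a): bitmap=F....... | c=[0]
unlink(c): bitmap=........ | 
create(b): bitmap=F....... | b=[0]
append(b, 2): bitmap=FFF..... | b=[0, 1, 2]
create(d): bitmap=FFFF.... | b=[0, 1, 2] d=[3]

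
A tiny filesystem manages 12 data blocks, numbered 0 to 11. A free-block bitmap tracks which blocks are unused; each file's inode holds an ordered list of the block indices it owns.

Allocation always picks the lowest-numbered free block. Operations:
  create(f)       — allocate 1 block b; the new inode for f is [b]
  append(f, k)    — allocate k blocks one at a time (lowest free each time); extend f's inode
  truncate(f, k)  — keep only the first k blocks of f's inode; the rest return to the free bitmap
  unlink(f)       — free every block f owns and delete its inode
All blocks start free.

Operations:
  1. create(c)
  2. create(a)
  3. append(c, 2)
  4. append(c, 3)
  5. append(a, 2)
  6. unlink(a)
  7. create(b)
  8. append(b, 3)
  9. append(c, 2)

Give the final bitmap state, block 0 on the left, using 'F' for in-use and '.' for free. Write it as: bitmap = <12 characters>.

  1. create(c)  ⇒  F...........  {c→[0]}
  2. create(a)  ⇒  FF..........  {a→[1]; c→[0]}
  3. append(c, 2)  ⇒  FFFF........  {a→[1]; c→[0, 2, 3]}
  4. append(c, 3)  ⇒  FFFFFFF.....  {a→[1]; c→[0, 2, 3, 4, 5, 6]}
  5. append(a, 2)  ⇒  FFFFFFFFF...  {a→[1, 7, 8]; c→[0, 2, 3, 4, 5, 6]}
  6. unlink(a)  ⇒  F.FFFFF.....  {c→[0, 2, 3, 4, 5, 6]}
  7. create(b)  ⇒  FFFFFFF.....  {b→[1]; c→[0, 2, 3, 4, 5, 6]}
  8. append(b, 3)  ⇒  FFFFFFFFFF..  {b→[1, 7, 8, 9]; c→[0, 2, 3, 4, 5, 6]}
  9. append(c, 2)  ⇒  FFFFFFFFFFFF  {b→[1, 7, 8, 9]; c→[0, 2, 3, 4, 5, 6, 10, 11]}

bitmap = FFFFFFFFFFFF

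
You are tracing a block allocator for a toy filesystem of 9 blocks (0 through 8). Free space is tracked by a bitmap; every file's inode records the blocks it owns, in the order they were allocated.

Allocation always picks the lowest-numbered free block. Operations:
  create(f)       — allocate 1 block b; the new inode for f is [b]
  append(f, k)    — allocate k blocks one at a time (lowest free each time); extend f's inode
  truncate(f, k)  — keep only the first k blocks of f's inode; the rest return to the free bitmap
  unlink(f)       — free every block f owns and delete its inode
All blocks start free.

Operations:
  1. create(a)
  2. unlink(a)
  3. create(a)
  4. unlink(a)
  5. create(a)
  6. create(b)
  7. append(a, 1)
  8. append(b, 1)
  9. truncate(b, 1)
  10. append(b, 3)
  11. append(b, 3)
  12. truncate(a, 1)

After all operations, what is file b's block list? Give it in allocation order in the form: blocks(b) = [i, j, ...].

after create(a) → a:[0]  free=[F........]
after unlink(a) →   free=[.........]
after create(a) → a:[0]  free=[F........]
after unlink(a) →   free=[.........]
after create(a) → a:[0]  free=[F........]
after create(b) → a:[0], b:[1]  free=[FF.......]
after append(a, 1) → a:[0, 2], b:[1]  free=[FFF......]
after append(b, 1) → a:[0, 2], b:[1, 3]  free=[FFFF.....]
after truncate(b, 1) → a:[0, 2], b:[1]  free=[FFF......]
after append(b, 3) → a:[0, 2], b:[1, 3, 4, 5]  free=[FFFFFF...]
after append(b, 3) → a:[0, 2], b:[1, 3, 4, 5, 6, 7, 8]  free=[FFFFFFFFF]
after truncate(a, 1) → a:[0], b:[1, 3, 4, 5, 6, 7, 8]  free=[FF.FFFFFF]

blocks(b) = [1, 3, 4, 5, 6, 7, 8]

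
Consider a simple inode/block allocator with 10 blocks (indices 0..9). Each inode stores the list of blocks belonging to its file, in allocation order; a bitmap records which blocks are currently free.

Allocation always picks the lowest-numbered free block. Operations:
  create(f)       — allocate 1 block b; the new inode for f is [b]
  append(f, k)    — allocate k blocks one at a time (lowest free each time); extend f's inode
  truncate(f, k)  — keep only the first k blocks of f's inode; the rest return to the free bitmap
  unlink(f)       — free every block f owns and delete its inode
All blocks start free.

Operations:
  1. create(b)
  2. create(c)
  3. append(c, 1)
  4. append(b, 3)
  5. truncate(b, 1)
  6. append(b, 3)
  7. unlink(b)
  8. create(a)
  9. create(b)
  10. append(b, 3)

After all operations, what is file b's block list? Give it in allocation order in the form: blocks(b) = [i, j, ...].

after create(b) → b:[0]  free=[F.........]
after create(c) → b:[0], c:[1]  free=[FF........]
after append(c, 1) → b:[0], c:[1, 2]  free=[FFF.......]
after append(b, 3) → b:[0, 3, 4, 5], c:[1, 2]  free=[FFFFFF....]
after truncate(b, 1) → b:[0], c:[1, 2]  free=[FFF.......]
after append(b, 3) → b:[0, 3, 4, 5], c:[1, 2]  free=[FFFFFF....]
after unlink(b) → c:[1, 2]  free=[.FF.......]
after create(a) → a:[0], c:[1, 2]  free=[FFF.......]
after create(b) → a:[0], b:[3], c:[1, 2]  free=[FFFF......]
after append(b, 3) → a:[0], b:[3, 4, 5, 6], c:[1, 2]  free=[FFFFFFF...]

blocks(b) = [3, 4, 5, 6]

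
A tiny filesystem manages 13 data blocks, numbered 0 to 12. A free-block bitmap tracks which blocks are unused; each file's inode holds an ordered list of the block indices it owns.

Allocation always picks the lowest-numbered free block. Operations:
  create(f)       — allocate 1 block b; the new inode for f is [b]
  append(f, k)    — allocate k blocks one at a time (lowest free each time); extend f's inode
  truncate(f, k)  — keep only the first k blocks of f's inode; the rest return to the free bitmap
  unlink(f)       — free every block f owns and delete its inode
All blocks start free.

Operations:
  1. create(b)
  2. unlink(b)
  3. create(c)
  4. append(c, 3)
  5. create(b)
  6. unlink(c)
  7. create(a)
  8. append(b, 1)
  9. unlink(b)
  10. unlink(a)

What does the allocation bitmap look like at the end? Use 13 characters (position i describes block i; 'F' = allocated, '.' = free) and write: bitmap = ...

after create(b) → b:[0]  free=[F............]
after unlink(b) →   free=[.............]
after create(c) → c:[0]  free=[F............]
after append(c, 3) → c:[0, 1, 2, 3]  free=[FFFF.........]
after create(b) → b:[4], c:[0, 1, 2, 3]  free=[FFFFF........]
after unlink(c) → b:[4]  free=[....F........]
after create(a) → a:[0], b:[4]  free=[F...F........]
after append(b, 1) → a:[0], b:[4, 1]  free=[FF..F........]
after unlink(b) → a:[0]  free=[F............]
after unlink(a) →   free=[.............]

bitmap = .............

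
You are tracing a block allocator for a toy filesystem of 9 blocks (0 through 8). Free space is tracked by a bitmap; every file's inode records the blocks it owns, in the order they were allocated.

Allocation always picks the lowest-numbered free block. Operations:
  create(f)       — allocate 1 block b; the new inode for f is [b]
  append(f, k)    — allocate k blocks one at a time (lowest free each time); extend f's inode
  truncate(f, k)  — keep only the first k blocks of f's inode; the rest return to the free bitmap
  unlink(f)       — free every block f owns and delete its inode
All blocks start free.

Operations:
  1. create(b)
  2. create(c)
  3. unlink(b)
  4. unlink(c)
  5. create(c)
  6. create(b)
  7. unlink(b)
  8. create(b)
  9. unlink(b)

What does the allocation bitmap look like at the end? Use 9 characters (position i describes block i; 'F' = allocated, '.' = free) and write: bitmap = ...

create(b): bitmap=F........ | b=[0]
create(c): bitmap=FF....... | b=[0] c=[1]
unlink(b): bitmap=.F....... | c=[1]
unlink(c): bitmap=......... | 
create(c): bitmap=F........ | c=[0]
create(b): bitmap=FF....... | b=[1] c=[0]
unlink(b): bitmap=F........ | c=[0]
create(b): bitmap=FF....... | b=[1] c=[0]
unlink(b): bitmap=F........ | c=[0]

bitmap = F........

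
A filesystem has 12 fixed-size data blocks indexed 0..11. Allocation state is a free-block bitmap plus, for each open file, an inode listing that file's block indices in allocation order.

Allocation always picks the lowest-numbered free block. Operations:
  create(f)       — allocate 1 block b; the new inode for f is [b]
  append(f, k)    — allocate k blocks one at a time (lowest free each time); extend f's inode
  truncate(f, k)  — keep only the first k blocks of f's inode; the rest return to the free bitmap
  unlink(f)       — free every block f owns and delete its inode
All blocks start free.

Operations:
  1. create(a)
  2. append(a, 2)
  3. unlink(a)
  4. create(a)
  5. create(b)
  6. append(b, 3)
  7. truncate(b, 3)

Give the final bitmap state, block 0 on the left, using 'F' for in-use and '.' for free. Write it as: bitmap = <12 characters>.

create(a): bitmap=F........... | a=[0]
append(a, 2): bitmap=FFF......... | a=[0, 1, 2]
unlink(a): bitmap=............ | 
create(a): bitmap=F........... | a=[0]
create(b): bitmap=FF.......... | a=[0] b=[1]
append(b, 3): bitmap=FFFFF....... | a=[0] b=[1, 2, 3, 4]
truncate(b, 3): bitmap=FFFF........ | a=[0] b=[1, 2, 3]

bitmap = FFFF........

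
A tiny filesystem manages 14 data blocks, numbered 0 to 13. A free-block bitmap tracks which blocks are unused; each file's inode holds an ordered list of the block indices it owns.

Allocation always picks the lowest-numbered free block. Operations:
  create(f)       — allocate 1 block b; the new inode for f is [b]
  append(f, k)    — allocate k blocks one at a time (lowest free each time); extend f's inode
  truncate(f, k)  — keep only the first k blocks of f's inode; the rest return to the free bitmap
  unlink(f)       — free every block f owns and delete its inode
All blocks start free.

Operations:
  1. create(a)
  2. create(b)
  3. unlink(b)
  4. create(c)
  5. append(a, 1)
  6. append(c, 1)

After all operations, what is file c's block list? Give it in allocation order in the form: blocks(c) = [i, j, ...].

blocks(c) = [1, 3]

create(a): bitmap=F............. | a=[0]
create(b): bitmap=FF............ | a=[0] b=[1]
unlink(b): bitmap=F............. | a=[0]
create(c): bitmap=FF............ | a=[0] c=[1]
append(a, 1): bitmap=FFF........... | a=[0, 2] c=[1]
append(c, 1): bitmap=FFFF.......... | a=[0, 2] c=[1, 3]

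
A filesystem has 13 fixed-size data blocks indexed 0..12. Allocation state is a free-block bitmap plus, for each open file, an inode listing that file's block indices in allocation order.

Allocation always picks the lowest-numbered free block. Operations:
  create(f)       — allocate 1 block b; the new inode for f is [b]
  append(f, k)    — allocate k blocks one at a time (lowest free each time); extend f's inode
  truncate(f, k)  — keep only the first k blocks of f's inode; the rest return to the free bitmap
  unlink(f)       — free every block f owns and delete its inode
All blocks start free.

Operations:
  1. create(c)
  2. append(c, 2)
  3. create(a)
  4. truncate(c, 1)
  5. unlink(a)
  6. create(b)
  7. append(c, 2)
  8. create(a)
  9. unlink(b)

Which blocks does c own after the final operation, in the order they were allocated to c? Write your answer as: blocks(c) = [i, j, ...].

blocks(c) = [0, 2, 3]

[1] create(c) — c=0 (map F............)
[2] append(c, 2) — c=0,1,2 (map FFF..........)
[3] create(a) — a=3 c=0,1,2 (map FFFF.........)
[4] truncate(c, 1) — a=3 c=0 (map F..F.........)
[5] unlink(a) — c=0 (map F............)
[6] create(b) — b=1 c=0 (map FF...........)
[7] append(c, 2) — b=1 c=0,2,3 (map FFFF.........)
[8] create(a) — a=4 b=1 c=0,2,3 (map FFFFF........)
[9] unlink(b) — a=4 c=0,2,3 (map F.FFF........)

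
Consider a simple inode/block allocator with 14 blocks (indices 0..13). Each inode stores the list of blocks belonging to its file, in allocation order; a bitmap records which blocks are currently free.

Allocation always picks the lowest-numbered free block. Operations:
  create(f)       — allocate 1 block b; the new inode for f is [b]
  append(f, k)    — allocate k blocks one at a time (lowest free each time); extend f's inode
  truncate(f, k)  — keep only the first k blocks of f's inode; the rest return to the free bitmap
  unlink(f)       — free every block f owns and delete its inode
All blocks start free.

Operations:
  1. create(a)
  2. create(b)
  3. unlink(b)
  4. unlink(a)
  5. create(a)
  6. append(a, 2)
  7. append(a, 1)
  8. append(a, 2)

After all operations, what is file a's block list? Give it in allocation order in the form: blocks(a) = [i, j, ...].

blocks(a) = [0, 1, 2, 3, 4, 5]

after create(a) → a:[0]  free=[F.............]
after create(b) → a:[0], b:[1]  free=[FF............]
after unlink(b) → a:[0]  free=[F.............]
after unlink(a) →   free=[..............]
after create(a) → a:[0]  free=[F.............]
after append(a, 2) → a:[0, 1, 2]  free=[FFF...........]
after append(a, 1) → a:[0, 1, 2, 3]  free=[FFFF..........]
after append(a, 2) → a:[0, 1, 2, 3, 4, 5]  free=[FFFFFF........]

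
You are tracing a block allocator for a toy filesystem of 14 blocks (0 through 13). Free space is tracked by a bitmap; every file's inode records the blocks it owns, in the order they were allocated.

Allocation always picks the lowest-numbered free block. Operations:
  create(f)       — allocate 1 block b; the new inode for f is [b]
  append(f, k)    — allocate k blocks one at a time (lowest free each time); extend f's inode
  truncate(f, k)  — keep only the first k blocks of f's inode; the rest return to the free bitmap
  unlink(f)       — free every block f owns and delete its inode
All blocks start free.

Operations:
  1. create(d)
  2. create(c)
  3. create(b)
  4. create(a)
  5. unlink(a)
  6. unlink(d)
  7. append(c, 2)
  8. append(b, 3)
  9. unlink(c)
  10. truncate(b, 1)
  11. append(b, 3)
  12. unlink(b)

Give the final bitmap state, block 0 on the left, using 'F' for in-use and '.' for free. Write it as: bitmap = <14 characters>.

after create(d) → d:[0]  free=[F.............]
after create(c) → c:[1], d:[0]  free=[FF............]
after create(b) → b:[2], c:[1], d:[0]  free=[FFF...........]
after create(a) → a:[3], b:[2], c:[1], d:[0]  free=[FFFF..........]
after unlink(a) → b:[2], c:[1], d:[0]  free=[FFF...........]
after unlink(d) → b:[2], c:[1]  free=[.FF...........]
after append(c, 2) → b:[2], c:[1, 0, 3]  free=[FFFF..........]
after append(b, 3) → b:[2, 4, 5, 6], c:[1, 0, 3]  free=[FFFFFFF.......]
after unlink(c) → b:[2, 4, 5, 6]  free=[..F.FFF.......]
after truncate(b, 1) → b:[2]  free=[..F...........]
after append(b, 3) → b:[2, 0, 1, 3]  free=[FFFF..........]
after unlink(b) →   free=[..............]

bitmap = ..............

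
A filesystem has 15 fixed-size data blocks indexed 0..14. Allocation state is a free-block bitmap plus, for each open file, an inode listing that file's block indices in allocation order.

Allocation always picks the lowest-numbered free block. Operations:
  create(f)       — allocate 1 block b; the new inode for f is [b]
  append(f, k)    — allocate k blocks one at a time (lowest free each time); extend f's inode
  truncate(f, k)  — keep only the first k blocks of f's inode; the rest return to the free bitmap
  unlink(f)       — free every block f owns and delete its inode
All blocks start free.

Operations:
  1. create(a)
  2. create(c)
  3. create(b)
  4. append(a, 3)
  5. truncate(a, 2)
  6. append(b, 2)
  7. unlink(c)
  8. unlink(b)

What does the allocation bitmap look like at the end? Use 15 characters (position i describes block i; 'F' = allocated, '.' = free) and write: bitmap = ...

bitmap = F..F...........

  1. create(a)  ⇒  F..............  {a→[0]}
  2. create(c)  ⇒  FF.............  {a→[0]; c→[1]}
  3. create(b)  ⇒  FFF............  {a→[0]; b→[2]; c→[1]}
  4. append(a, 3)  ⇒  FFFFFF.........  {a→[0, 3, 4, 5]; b→[2]; c→[1]}
  5. truncate(a, 2)  ⇒  FFFF...........  {a→[0, 3]; b→[2]; c→[1]}
  6. append(b, 2)  ⇒  FFFFFF.........  {a→[0, 3]; b→[2, 4, 5]; c→[1]}
  7. unlink(c)  ⇒  F.FFFF.........  {a→[0, 3]; b→[2, 4, 5]}
  8. unlink(b)  ⇒  F..F...........  {a→[0, 3]}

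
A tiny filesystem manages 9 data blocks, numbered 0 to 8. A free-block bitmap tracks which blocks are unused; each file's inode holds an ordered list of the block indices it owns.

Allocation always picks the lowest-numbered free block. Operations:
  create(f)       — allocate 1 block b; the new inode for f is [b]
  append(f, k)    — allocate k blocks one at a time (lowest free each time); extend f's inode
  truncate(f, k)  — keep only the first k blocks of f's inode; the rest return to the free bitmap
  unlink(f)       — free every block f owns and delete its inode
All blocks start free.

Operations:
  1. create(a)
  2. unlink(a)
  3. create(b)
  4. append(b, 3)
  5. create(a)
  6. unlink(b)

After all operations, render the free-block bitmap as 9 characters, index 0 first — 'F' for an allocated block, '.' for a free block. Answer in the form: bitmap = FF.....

bitmap = ....F....

  1. create(a)  ⇒  F........  {a→[0]}
  2. unlink(a)  ⇒  .........  {}
  3. create(b)  ⇒  F........  {b→[0]}
  4. append(b, 3)  ⇒  FFFF.....  {b→[0, 1, 2, 3]}
  5. create(a)  ⇒  FFFFF....  {a→[4]; b→[0, 1, 2, 3]}
  6. unlink(b)  ⇒  ....F....  {a→[4]}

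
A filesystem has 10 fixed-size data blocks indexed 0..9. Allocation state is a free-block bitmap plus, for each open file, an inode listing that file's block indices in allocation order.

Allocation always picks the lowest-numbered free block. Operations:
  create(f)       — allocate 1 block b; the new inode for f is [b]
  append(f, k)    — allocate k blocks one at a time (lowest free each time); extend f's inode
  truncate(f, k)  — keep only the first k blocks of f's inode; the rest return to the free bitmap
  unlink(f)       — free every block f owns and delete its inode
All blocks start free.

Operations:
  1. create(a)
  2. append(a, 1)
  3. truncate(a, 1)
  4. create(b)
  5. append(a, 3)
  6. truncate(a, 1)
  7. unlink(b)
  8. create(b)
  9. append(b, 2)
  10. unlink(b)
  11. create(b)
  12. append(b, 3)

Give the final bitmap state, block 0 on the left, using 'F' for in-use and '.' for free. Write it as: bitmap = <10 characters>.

after create(a) → a:[0]  free=[F.........]
after append(a, 1) → a:[0, 1]  free=[FF........]
after truncate(a, 1) → a:[0]  free=[F.........]
after create(b) → a:[0], b:[1]  free=[FF........]
after append(a, 3) → a:[0, 2, 3, 4], b:[1]  free=[FFFFF.....]
after truncate(a, 1) → a:[0], b:[1]  free=[FF........]
after unlink(b) → a:[0]  free=[F.........]
after create(b) → a:[0], b:[1]  free=[FF........]
after append(b, 2) → a:[0], b:[1, 2, 3]  free=[FFFF......]
after unlink(b) → a:[0]  free=[F.........]
after create(b) → a:[0], b:[1]  free=[FF........]
after append(b, 3) → a:[0], b:[1, 2, 3, 4]  free=[FFFFF.....]

bitmap = FFFFF.....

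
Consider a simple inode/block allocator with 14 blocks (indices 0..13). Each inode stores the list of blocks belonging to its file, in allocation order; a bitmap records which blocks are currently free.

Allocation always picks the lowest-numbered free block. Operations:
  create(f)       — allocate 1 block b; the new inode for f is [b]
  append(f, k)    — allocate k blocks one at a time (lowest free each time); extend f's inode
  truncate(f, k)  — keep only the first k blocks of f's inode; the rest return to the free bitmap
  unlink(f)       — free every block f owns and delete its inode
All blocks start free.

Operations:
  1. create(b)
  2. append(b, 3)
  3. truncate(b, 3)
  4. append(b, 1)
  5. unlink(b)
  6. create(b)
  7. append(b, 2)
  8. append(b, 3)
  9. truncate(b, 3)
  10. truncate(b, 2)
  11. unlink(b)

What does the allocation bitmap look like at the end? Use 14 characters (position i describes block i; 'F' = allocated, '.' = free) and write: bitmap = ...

  1. create(b)  ⇒  F.............  {b→[0]}
  2. append(b, 3)  ⇒  FFFF..........  {b→[0, 1, 2, 3]}
  3. truncate(b, 3)  ⇒  FFF...........  {b→[0, 1, 2]}
  4. append(b, 1)  ⇒  FFFF..........  {b→[0, 1, 2, 3]}
  5. unlink(b)  ⇒  ..............  {}
  6. create(b)  ⇒  F.............  {b→[0]}
  7. append(b, 2)  ⇒  FFF...........  {b→[0, 1, 2]}
  8. append(b, 3)  ⇒  FFFFFF........  {b→[0, 1, 2, 3, 4, 5]}
  9. truncate(b, 3)  ⇒  FFF...........  {b→[0, 1, 2]}
  10. truncate(b, 2)  ⇒  FF............  {b→[0, 1]}
  11. unlink(b)  ⇒  ..............  {}

bitmap = ..............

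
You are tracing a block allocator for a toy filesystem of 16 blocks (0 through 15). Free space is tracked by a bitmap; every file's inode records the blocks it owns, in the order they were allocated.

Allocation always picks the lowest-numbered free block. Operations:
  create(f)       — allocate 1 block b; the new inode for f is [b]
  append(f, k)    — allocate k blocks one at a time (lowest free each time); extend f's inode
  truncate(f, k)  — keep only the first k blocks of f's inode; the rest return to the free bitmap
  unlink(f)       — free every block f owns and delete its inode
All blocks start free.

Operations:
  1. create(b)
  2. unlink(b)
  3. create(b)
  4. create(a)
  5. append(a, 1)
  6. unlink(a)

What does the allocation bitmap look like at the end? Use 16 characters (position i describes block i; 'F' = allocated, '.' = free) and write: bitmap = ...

bitmap = F...............

create(b): bitmap=F............... | b=[0]
unlink(b): bitmap=................ | 
create(b): bitmap=F............... | b=[0]
create(a): bitmap=FF.............. | a=[1] b=[0]
append(a, 1): bitmap=FFF............. | a=[1, 2] b=[0]
unlink(a): bitmap=F............... | b=[0]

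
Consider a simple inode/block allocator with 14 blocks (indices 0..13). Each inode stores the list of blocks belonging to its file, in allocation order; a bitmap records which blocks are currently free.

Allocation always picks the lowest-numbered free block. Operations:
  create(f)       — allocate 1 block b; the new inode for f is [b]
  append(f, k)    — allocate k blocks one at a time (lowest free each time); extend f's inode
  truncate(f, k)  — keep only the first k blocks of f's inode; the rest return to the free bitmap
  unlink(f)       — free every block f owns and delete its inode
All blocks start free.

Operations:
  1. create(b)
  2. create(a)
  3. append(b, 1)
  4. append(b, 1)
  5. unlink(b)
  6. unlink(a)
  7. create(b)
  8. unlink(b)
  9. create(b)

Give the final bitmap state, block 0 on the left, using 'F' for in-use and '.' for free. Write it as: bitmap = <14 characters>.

create(b): bitmap=F............. | b=[0]
create(a): bitmap=FF............ | a=[1] b=[0]
append(b, 1): bitmap=FFF........... | a=[1] b=[0, 2]
append(b, 1): bitmap=FFFF.......... | a=[1] b=[0, 2, 3]
unlink(b): bitmap=.F............ | a=[1]
unlink(a): bitmap=.............. | 
create(b): bitmap=F............. | b=[0]
unlink(b): bitmap=.............. | 
create(b): bitmap=F............. | b=[0]

bitmap = F.............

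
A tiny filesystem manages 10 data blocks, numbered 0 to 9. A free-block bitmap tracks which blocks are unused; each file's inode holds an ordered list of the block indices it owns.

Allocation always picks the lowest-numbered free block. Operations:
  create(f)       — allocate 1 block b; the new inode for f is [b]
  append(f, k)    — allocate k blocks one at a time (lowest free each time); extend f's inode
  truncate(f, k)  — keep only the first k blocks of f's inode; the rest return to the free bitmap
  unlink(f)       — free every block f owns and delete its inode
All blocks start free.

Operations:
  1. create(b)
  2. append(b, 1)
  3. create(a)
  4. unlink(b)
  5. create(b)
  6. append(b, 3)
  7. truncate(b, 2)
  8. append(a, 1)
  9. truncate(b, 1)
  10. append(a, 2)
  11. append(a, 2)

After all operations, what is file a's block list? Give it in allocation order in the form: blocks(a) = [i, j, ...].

blocks(a) = [2, 3, 1, 4, 5, 6]

create(b): bitmap=F......... | b=[0]
append(b, 1): bitmap=FF........ | b=[0, 1]
create(a): bitmap=FFF....... | a=[2] b=[0, 1]
unlink(b): bitmap=..F....... | a=[2]
create(b): bitmap=F.F....... | a=[2] b=[0]
append(b, 3): bitmap=FFFFF..... | a=[2] b=[0, 1, 3, 4]
truncate(b, 2): bitmap=FFF....... | a=[2] b=[0, 1]
append(a, 1): bitmap=FFFF...... | a=[2, 3] b=[0, 1]
truncate(b, 1): bitmap=F.FF...... | a=[2, 3] b=[0]
append(a, 2): bitmap=FFFFF..... | a=[2, 3, 1, 4] b=[0]
append(a, 2): bitmap=FFFFFFF... | a=[2, 3, 1, 4, 5, 6] b=[0]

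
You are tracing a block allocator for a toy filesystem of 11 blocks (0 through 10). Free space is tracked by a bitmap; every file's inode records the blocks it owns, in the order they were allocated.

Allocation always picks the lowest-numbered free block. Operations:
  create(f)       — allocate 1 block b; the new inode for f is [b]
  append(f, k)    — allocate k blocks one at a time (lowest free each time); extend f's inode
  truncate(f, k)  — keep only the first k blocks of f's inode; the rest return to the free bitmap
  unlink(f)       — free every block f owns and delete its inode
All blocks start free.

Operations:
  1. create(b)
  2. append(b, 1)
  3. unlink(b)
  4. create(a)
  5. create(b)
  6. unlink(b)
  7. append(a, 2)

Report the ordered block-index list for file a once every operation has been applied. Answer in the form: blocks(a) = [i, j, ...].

create(b): bitmap=F.......... | b=[0]
append(b, 1): bitmap=FF......... | b=[0, 1]
unlink(b): bitmap=........... | 
create(a): bitmap=F.......... | a=[0]
create(b): bitmap=FF......... | a=[0] b=[1]
unlink(b): bitmap=F.......... | a=[0]
append(a, 2): bitmap=FFF........ | a=[0, 1, 2]

blocks(a) = [0, 1, 2]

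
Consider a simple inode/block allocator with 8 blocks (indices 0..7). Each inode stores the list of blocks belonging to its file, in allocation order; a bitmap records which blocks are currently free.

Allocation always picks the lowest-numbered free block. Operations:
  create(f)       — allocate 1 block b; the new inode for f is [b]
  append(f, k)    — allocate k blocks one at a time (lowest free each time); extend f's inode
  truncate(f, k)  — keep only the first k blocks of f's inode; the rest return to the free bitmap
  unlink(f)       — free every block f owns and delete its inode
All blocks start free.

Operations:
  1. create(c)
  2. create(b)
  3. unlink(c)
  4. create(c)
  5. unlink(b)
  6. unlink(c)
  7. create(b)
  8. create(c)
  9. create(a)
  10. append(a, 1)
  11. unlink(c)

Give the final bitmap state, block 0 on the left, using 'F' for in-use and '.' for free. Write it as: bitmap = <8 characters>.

bitmap = F.FF....

create(c): bitmap=F....... | c=[0]
create(b): bitmap=FF...... | b=[1] c=[0]
unlink(c): bitmap=.F...... | b=[1]
create(c): bitmap=FF...... | b=[1] c=[0]
unlink(b): bitmap=F....... | c=[0]
unlink(c): bitmap=........ | 
create(b): bitmap=F....... | b=[0]
create(c): bitmap=FF...... | b=[0] c=[1]
create(a): bitmap=FFF..... | a=[2] b=[0] c=[1]
append(a, 1): bitmap=FFFF.... | a=[2, 3] b=[0] c=[1]
unlink(c): bitmap=F.FF.... | a=[2, 3] b=[0]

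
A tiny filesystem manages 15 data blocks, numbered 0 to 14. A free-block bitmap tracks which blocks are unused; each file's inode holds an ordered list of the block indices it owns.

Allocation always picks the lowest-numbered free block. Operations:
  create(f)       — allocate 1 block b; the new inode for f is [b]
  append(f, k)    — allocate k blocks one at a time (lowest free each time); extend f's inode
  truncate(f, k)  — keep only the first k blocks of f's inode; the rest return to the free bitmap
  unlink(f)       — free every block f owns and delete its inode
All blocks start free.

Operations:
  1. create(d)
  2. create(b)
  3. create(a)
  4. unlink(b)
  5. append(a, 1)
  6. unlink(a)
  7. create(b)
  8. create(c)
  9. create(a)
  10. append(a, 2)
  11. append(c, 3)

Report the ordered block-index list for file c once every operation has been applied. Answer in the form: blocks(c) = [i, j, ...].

blocks(c) = [2, 6, 7, 8]

after create(d) → d:[0]  free=[F..............]
after create(b) → b:[1], d:[0]  free=[FF.............]
after create(a) → a:[2], b:[1], d:[0]  free=[FFF............]
after unlink(b) → a:[2], d:[0]  free=[F.F............]
after append(a, 1) → a:[2, 1], d:[0]  free=[FFF............]
after unlink(a) → d:[0]  free=[F..............]
after create(b) → b:[1], d:[0]  free=[FF.............]
after create(c) → b:[1], c:[2], d:[0]  free=[FFF............]
after create(a) → a:[3], b:[1], c:[2], d:[0]  free=[FFFF...........]
after append(a, 2) → a:[3, 4, 5], b:[1], c:[2], d:[0]  free=[FFFFFF.........]
after append(c, 3) → a:[3, 4, 5], b:[1], c:[2, 6, 7, 8], d:[0]  free=[FFFFFFFFF......]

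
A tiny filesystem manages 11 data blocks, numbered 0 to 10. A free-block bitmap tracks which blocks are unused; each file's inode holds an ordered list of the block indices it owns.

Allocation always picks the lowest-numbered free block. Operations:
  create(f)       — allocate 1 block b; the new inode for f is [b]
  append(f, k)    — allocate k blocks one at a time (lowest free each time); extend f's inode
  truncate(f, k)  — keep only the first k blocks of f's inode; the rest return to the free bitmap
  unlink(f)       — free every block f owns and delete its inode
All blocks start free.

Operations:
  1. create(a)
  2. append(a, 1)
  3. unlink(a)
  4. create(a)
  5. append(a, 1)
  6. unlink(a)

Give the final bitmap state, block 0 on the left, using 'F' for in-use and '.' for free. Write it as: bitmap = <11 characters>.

[1] create(a) — a=0 (map F..........)
[2] append(a, 1) — a=0,1 (map FF.........)
[3] unlink(a) —  (map ...........)
[4] create(a) — a=0 (map F..........)
[5] append(a, 1) — a=0,1 (map FF.........)
[6] unlink(a) —  (map ...........)

bitmap = ...........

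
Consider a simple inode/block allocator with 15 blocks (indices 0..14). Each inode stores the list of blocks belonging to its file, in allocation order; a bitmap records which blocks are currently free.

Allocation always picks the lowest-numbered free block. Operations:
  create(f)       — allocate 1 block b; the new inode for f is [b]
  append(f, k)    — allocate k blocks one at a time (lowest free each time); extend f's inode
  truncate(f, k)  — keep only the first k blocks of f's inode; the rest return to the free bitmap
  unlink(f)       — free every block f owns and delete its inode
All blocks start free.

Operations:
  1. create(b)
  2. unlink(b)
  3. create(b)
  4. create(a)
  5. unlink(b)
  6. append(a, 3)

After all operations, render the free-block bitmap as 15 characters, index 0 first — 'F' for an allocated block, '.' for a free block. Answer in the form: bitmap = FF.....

bitmap = FFFF...........

create(b): bitmap=F.............. | b=[0]
unlink(b): bitmap=............... | 
create(b): bitmap=F.............. | b=[0]
create(a): bitmap=FF............. | a=[1] b=[0]
unlink(b): bitmap=.F............. | a=[1]
append(a, 3): bitmap=FFFF........... | a=[1, 0, 2, 3]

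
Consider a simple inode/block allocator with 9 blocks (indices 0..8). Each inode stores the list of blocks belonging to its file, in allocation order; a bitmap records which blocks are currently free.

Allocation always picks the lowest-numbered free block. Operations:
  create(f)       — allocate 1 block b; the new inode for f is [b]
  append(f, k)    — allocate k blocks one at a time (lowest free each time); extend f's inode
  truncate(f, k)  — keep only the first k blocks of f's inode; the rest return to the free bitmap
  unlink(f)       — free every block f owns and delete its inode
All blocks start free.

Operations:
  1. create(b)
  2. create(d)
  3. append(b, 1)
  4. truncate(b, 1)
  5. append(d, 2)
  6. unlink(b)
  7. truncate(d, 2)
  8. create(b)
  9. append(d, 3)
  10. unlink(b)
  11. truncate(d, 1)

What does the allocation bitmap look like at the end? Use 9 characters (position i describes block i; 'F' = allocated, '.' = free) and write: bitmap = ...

bitmap = .F.......

after create(b) → b:[0]  free=[F........]
after create(d) → b:[0], d:[1]  free=[FF.......]
after append(b, 1) → b:[0, 2], d:[1]  free=[FFF......]
after truncate(b, 1) → b:[0], d:[1]  free=[FF.......]
after append(d, 2) → b:[0], d:[1, 2, 3]  free=[FFFF.....]
after unlink(b) → d:[1, 2, 3]  free=[.FFF.....]
after truncate(d, 2) → d:[1, 2]  free=[.FF......]
after create(b) → b:[0], d:[1, 2]  free=[FFF......]
after append(d, 3) → b:[0], d:[1, 2, 3, 4, 5]  free=[FFFFFF...]
after unlink(b) → d:[1, 2, 3, 4, 5]  free=[.FFFFF...]
after truncate(d, 1) → d:[1]  free=[.F.......]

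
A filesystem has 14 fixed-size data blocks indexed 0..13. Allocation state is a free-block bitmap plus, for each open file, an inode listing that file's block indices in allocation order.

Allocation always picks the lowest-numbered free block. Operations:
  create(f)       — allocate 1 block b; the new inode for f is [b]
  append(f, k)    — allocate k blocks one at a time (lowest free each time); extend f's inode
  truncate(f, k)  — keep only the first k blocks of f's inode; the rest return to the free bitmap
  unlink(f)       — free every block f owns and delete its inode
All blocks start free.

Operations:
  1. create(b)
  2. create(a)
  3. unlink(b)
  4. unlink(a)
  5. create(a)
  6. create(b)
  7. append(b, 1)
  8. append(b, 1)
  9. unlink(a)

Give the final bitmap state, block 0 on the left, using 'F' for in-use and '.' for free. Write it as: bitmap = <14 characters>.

bitmap = .FFF..........

after create(b) → b:[0]  free=[F.............]
after create(a) → a:[1], b:[0]  free=[FF............]
after unlink(b) → a:[1]  free=[.F............]
after unlink(a) →   free=[..............]
after create(a) → a:[0]  free=[F.............]
after create(b) → a:[0], b:[1]  free=[FF............]
after append(b, 1) → a:[0], b:[1, 2]  free=[FFF...........]
after append(b, 1) → a:[0], b:[1, 2, 3]  free=[FFFF..........]
after unlink(a) → b:[1, 2, 3]  free=[.FFF..........]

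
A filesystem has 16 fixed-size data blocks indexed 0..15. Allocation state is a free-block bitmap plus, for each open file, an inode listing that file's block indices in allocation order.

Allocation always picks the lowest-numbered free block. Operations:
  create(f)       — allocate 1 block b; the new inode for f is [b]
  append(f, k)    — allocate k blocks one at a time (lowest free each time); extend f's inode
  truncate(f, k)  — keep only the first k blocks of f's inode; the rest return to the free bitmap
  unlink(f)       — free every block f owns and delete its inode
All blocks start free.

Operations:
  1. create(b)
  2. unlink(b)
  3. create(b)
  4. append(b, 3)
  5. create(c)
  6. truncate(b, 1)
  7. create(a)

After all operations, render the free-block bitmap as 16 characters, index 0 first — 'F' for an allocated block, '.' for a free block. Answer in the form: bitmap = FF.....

  1. create(b)  ⇒  F...............  {b→[0]}
  2. unlink(b)  ⇒  ................  {}
  3. create(b)  ⇒  F...............  {b→[0]}
  4. append(b, 3)  ⇒  FFFF............  {b→[0, 1, 2, 3]}
  5. create(c)  ⇒  FFFFF...........  {b→[0, 1, 2, 3]; c→[4]}
  6. truncate(b, 1)  ⇒  F...F...........  {b→[0]; c→[4]}
  7. create(a)  ⇒  FF..F...........  {a→[1]; b→[0]; c→[4]}

bitmap = FF..F...........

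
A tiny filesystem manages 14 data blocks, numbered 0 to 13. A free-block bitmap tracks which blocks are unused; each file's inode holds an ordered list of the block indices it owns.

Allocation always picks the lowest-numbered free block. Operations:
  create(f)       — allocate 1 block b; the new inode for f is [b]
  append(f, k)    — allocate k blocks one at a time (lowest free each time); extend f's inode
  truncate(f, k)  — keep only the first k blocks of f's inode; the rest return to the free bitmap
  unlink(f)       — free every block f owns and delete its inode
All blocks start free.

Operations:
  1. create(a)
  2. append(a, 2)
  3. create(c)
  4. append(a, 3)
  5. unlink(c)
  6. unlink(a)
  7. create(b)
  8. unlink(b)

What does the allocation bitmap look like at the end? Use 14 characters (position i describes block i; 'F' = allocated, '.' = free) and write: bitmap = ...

  1. create(a)  ⇒  F.............  {a→[0]}
  2. append(a, 2)  ⇒  FFF...........  {a→[0, 1, 2]}
  3. create(c)  ⇒  FFFF..........  {a→[0, 1, 2]; c→[3]}
  4. append(a, 3)  ⇒  FFFFFFF.......  {a→[0, 1, 2, 4, 5, 6]; c→[3]}
  5. unlink(c)  ⇒  FFF.FFF.......  {a→[0, 1, 2, 4, 5, 6]}
  6. unlink(a)  ⇒  ..............  {}
  7. create(b)  ⇒  F.............  {b→[0]}
  8. unlink(b)  ⇒  ..............  {}

bitmap = ..............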